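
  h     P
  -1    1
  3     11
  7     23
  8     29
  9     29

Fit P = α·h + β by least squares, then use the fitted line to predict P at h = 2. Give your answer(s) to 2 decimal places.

Setting ∂/∂α … = 0 gives: 204·α + 26·β = 686;  26·α + 5·β = 93.
Eliminating β: 5·(row 1) − 26·(row 2) gives 344·α = 5·686 − 26·93 = 1012, so α = 253/86.
Then β = (93 − 26·(253/86))/5 = 142/43.
At h = 2: P̂ = (253/86)·(2) + (142/43)·(1) = 395/43.

P̂ = 9.19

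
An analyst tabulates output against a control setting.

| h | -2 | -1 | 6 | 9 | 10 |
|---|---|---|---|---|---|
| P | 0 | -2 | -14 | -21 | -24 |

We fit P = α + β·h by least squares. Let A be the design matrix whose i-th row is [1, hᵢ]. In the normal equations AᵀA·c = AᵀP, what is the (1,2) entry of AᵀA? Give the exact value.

Row 1 ↔ basis 1, column 2 ↔ basis h, so (AᵀA)_{1,2} = Σᵢ h = (1)·(-2) + (1)·(-1) + (1)·(6) + (1)·(9) + (1)·(10) = 22.

22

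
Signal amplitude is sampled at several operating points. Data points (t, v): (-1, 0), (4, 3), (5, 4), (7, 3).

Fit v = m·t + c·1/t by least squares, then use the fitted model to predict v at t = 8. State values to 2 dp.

v̂ = 4.74

Compute the Gram sums: Σt·t = 91, Σt·1/t = 4, Σ1/t·1/t = 22009/19600.
Right-hand side: Σt·v = 53, Σ1/t·v = 277/140.
Normal equations: [[91, 4]; [4, 22009/19600]]·[m, c]ᵀ = [53, 277/140]ᵀ.
Eliminating c: (22009/19600)·(row 1) − 4·(row 2) gives (241317/2800)·m = (22009/19600)·53 − 4·(277/140) = 1011357/19600, so m = 112373/187691.
Then c = ((277/140) − 4·(112373/187691))/(22009/19600) = -9940/26813.
At t = 8: v̂ = (112373/187691)·(8) + (-9940/26813)·(1/8) = 1780573/375382.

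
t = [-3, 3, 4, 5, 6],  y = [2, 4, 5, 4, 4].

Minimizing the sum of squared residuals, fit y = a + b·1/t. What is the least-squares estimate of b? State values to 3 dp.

The normal equations are: 5·a + (37/60)·b = 19;  (37/60)·a + (141/400)·b = 203/60.
Eliminating b: (141/400)·(row 1) − (37/60)·(row 2) gives (311/225)·a = (141/400)·19 − (37/60)·(203/60) = 83/18, so a = 2075/622.
Then b = ((203/60) − (37/60)·(2075/622))/(141/400) = 1170/311.

b = 3.762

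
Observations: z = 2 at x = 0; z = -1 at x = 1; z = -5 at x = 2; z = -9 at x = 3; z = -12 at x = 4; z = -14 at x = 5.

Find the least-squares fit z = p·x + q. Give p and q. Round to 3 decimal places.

With design matrix A, AᵀA = [[55, 15]; [15, 6]] and Aᵀz = [-156, -39]ᵀ.
Eliminating q: 6·(row 1) − 15·(row 2) gives 105·p = 6·(-156) − 15·(-39) = -351, so p = -117/35.
Then q = ((-39) − 15·(-117/35))/6 = 13/7.

p = -3.343, q = 1.857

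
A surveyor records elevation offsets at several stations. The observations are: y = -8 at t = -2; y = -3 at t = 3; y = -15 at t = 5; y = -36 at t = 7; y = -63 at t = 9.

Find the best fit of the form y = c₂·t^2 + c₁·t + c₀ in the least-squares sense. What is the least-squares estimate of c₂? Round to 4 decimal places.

c₂ = -0.9976

Normal-equation sums: Σt^2·t^2 = 9684, Σt^2·t = 1216, Σt^2 = 168, Σt·t = 168, Σt = 22, Σ1 = 5.
Moment sums: Σt^2·y = -7301, Σt·y = -887, Σy = -125.
Normal equations: [[9684, 1216, 168]; [1216, 168, 22]; [168, 22, 5]]·[c₂, c₁, c₀]ᵀ = [-7301, -887, -125]ᵀ.
Row-reducing yields c₂ = -75137/75316, c₁ = 146683/75316, c₀ = -1851/37658.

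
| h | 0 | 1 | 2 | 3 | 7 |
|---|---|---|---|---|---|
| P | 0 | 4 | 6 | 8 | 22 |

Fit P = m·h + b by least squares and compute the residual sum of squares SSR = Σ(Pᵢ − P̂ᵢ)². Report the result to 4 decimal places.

From the data, Σh·h = 63, Σh = 13, Σ1 = 5.
For XᵀP: Σh·P = 194, ΣP = 40.
Normal equations: [[63, 13]; [13, 5]]·[m, b]ᵀ = [194, 40]ᵀ.
Δ = 63·5 − 13² = 146.
m = (194·5 − 13·40)/146 = 225/73; b = (63·40 − 13·194)/146 = -1/73.
Residuals: 1/73, 68/73, -11/73, -90/73, 32/73; SSR = 190/73.

SSR = 2.6027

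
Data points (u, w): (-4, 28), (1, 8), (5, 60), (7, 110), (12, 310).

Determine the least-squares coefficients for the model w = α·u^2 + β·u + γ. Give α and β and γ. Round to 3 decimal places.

α = 2.004, β = 1.515, γ = 2.657

Normal-equation sums: Σu^2·u^2 = 24019, Σu^2·u = 2133, Σu^2 = 235, Σu·u = 235, Σu = 21, Σ1 = 5.
Moment sums: Σu^2·w = 51986, Σu·w = 4686, Σw = 516.
So AᵀA·[α, β, γ]ᵀ = Aᵀw: [[24019, 2133, 235]; [2133, 235, 21]; [235, 21, 5]]·[α, β, γ]ᵀ = [51986, 4686, 516]ᵀ.
Solving the 3×3 system (Gaussian elimination) gives α = 370252/184771, β = 279921/184771, γ = 490855/184771.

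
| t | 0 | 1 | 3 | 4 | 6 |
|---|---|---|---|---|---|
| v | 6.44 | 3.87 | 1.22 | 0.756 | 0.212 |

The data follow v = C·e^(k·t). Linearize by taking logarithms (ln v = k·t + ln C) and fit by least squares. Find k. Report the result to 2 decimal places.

k = -0.57

With ln vᵢ as the transformed response and tᵢ as the regressor:
Σt = 14.0000, Σ(t)² = 62.0000, Σln v = 1.5838, Σt·ln v = -8.4761.
Normal system: [[62.0000, 14.0000]; [14.0000, 5]]·[k, ln C]ᵀ = [-8.4761, 1.5838]ᵀ.
Δ = 62.0000·5 − (14.0000)² = 114.0000; k = (-8.4761·5 − 14.0000·1.5838)/114.0000 = -0.56625, ln C = (62.0000·1.5838 − 14.0000·-8.4761)/114.0000 = 1.90226.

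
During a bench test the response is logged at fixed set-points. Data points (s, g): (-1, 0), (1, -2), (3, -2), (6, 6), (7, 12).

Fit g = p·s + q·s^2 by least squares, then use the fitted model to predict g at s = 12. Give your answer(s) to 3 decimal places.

ĝ = 48.976

The normal equations are: 96·p + 586·q = 112;  586·p + 3780·q = 784.
(Σs·s = 96, Σs·s^2 = 586, Σs^2·s^2 = 3780, Σs·g = 112, Σs^2·g = 784.)
det = 96·3780 − 586² = 19484.
p = (112·3780 − 586·784)/19484 = -9016/4871; q = (96·784 − 586·112)/19484 = 2408/4871.
At s = 12: ĝ = (-9016/4871)·(12) + (2408/4871)·(144) = 238560/4871.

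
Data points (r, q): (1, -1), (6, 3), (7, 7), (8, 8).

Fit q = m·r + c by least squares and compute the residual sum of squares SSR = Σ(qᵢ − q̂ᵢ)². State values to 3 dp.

Setting ∂/∂m … = 0 gives: 150·m + 22·c = 130;  22·m + 4·c = 17.
det = 150·4 − 22² = 116.
m = (130·4 − 22·17)/116 = 73/58; c = (150·17 − 22·130)/116 = -155/58.
Residuals: 12/29, -109/58, 25/29, 35/58; SSR = 279/58.

SSR = 4.810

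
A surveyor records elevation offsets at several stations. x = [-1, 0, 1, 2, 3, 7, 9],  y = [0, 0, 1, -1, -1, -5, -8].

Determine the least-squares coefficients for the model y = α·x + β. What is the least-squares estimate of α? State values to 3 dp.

MᵀM·[α, β]ᵀ = Mᵀy reads: 145·α + 21·β = -111;  21·α + 7·β = -14.
Eliminating β: 7·(row 1) − 21·(row 2) gives 574·α = 7·(-111) − 21·(-14) = -483, so α = -69/82.
Then β = ((-14) − 21·(-69/82))/7 = 43/82.

α = -0.841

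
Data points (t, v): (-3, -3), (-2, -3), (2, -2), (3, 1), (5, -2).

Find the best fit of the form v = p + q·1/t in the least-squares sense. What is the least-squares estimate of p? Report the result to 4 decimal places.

p = -1.8951

AᵀA·[p, q]ᵀ = Aᵀv reads: 5·p + (1/5)·q = -9;  (1/5)·p + (343/450)·q = 43/30.
(Σ1 = 5, Σ1/t = 1/5, Σ1/t·1/t = 343/450, Σv = -9, Σ1/t·v = 43/30.)
Determinant 5·(343/450) − (1/5)² = 1697/450.
p = ((-9)·(343/450) − (1/5)·(43/30))/(1697/450) = -3216/1697; q = (5·(43/30) − (1/5)·(-9))/(1697/450) = 4035/1697.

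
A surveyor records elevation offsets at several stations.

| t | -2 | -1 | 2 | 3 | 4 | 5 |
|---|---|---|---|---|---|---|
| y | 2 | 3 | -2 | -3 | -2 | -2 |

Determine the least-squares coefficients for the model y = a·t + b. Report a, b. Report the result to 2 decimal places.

a = -0.79, b = 0.78

Sums needed: Σt·t = 59, Σt = 11, Σ1 = 6.
Moment sums: Σt·y = -38, Σy = -4.
So MᵀM·[a, b]ᵀ = Mᵀy: [[59, 11]; [11, 6]]·[a, b]ᵀ = [-38, -4]ᵀ.
Δ = 59·6 − 11² = 233.
a = ((-38)·6 − 11·(-4))/233 = -184/233; b = (59·(-4) − 11·(-38))/233 = 182/233.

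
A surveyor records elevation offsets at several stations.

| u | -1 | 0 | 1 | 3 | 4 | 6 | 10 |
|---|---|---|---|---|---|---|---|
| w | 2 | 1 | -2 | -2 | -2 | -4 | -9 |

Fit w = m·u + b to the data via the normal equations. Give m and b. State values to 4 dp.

m = -0.9085, b = 0.6993

Forming XᵀX = [[163, 23]; [23, 7]] and Xᵀw = [-132, -16]ᵀ gives XᵀX·[m, b]ᵀ = Xᵀw.
Eliminating b: 7·(row 1) − 23·(row 2) gives 612·m = 7·(-132) − 23·(-16) = -556, so m = -139/153.
Then b = ((-16) − 23·(-139/153))/7 = 107/153.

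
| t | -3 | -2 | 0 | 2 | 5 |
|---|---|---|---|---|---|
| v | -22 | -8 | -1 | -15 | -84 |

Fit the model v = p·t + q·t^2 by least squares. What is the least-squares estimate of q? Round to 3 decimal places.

q = -3.007

Entries of MᵀM: Σt·t = 42, Σt·t^2 = 98, Σt^2·t^2 = 738.
Moment sums: Σt·v = -368, Σt^2·v = -2390.
So MᵀM·[p, q]ᵀ = Mᵀv: [[42, 98]; [98, 738]]·[p, q]ᵀ = [-368, -2390]ᵀ.
Δ = 42·738 − 98² = 21392.
p = ((-368)·738 − 98·(-2390))/21392 = -9341/5348; q = (42·(-2390) − 98·(-368))/21392 = -2297/764.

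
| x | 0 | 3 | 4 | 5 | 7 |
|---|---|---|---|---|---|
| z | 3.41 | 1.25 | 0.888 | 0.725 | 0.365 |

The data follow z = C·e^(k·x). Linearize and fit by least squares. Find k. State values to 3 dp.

k = -0.316

With ln zᵢ as the transformed response and xᵢ as the regressor:
Σx = 19.0000, Σ(x)² = 99.0000, Σln z = 0.0016, Σx·ln z = -8.4686.
Normal system: [[99.0000, 19.0000]; [19.0000, 5]]·[k, ln C]ᵀ = [-8.4686, 0.0016]ᵀ.
Δ = 99.0000·5 − (19.0000)² = 134.0000; k = (-8.4686·5 − 19.0000·0.0016)/134.0000 = -0.31622, ln C = (99.0000·0.0016 − 19.0000·-8.4686)/134.0000 = 1.20198.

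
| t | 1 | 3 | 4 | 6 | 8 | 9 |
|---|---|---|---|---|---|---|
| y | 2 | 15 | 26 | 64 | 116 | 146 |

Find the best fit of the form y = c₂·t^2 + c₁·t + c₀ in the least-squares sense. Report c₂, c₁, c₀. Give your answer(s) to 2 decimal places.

c₂ = 1.93, c₁ = -1.19, c₀ = 1.01

From the data, Σt^2·t^2 = 12291, Σt^2·t = 1549, Σt^2 = 207, Σt·t = 207, Σt = 31, Σ1 = 6.
Right-hand side: Σt^2·y = 22107, Σt·y = 2777, Σy = 369.
So XᵀX·[c₂, c₁, c₀]ᵀ = Xᵀy: [[12291, 1549, 207]; [1549, 207, 31]; [207, 31, 6]]·[c₂, c₁, c₀]ᵀ = [22107, 2777, 369]ᵀ.
Inverting the 3×3 Gram matrix, [c₂, c₁, c₀]ᵀ = [1358/703, -837/703, 708/703]ᵀ.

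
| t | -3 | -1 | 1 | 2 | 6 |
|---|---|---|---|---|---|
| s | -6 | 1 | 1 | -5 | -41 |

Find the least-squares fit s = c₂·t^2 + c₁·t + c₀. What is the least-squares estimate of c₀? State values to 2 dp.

Compute the Gram sums: Σt^2·t^2 = 1395, Σt^2·t = 197, Σt^2 = 51, Σt·t = 51, Σt = 5, Σ1 = 5.
Moment sums: Σt^2·s = -1548, Σt·s = -238, Σs = -50.
Normal equations: [[1395, 197, 51]; [197, 51, 5]; [51, 5, 5]]·[c₂, c₁, c₀]ᵀ = [-1548, -238, -50]ᵀ.
Solving the 3×3 system (Gaussian elimination) gives c₂ = -25375/23656, c₁ = -16143/23656, c₀ = 4801/2957.

c₀ = 1.62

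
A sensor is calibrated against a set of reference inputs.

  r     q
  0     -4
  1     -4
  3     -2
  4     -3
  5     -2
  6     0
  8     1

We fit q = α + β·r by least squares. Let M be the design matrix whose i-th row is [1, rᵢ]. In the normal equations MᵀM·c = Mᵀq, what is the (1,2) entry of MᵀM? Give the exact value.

27

Row 1 ↔ basis 1, column 2 ↔ basis r, so (MᵀM)_{1,2} = Σᵢ r = (1)·(0) + (1)·(1) + (1)·(3) + (1)·(4) + (1)·(5) + (1)·(6) + (1)·(8) = 27.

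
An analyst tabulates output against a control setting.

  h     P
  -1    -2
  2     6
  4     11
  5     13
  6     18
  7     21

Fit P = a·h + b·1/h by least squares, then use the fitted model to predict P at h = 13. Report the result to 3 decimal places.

Sums needed: Σh·h = 131, Σh·1/h = 6, Σ1/h·1/h = 247081/176400.
Right-hand side: Σh·P = 378, Σ1/h·P = 327/20.
Determinant 131·(247081/176400) − 6² = 26017211/176400.
a = (378·(247081/176400) − 6·(327/20))/(26017211/176400) = 76091778/26017211; b = (131·(327/20) − 6·378)/(26017211/176400) = -22252860/26017211.
At h = 13: P̂ = (76091778/26017211)·(13) + (-22252860/26017211)·(1/13) = 12837257622/338223743.

P̂ = 37.955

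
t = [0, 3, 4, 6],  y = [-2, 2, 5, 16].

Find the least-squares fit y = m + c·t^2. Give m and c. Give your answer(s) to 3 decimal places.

m = -2.427, c = 0.503

Forming MᵀM = [[4, 61]; [61, 1633]] and Mᵀy = [21, 674]ᵀ gives MᵀM·[m, c]ᵀ = Mᵀy.
Eliminating c: 1633·(row 1) − 61·(row 2) gives 2811·m = 1633·21 − 61·674 = -6821, so m = -6821/2811.
Then c = (674 − 61·(-6821/2811))/1633 = 1415/2811.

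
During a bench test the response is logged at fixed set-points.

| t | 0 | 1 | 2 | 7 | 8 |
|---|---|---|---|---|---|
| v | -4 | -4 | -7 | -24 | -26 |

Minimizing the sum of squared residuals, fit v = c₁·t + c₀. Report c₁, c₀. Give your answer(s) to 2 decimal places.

c₁ = -3.01, c₀ = -2.17

With design matrix M, MᵀM = [[118, 18]; [18, 5]] and Mᵀv = [-394, -65]ᵀ.
Eliminating c₀: 5·(row 1) − 18·(row 2) gives 266·c₁ = 5·(-394) − 18·(-65) = -800, so c₁ = -400/133.
Then c₀ = ((-65) − 18·(-400/133))/5 = -289/133.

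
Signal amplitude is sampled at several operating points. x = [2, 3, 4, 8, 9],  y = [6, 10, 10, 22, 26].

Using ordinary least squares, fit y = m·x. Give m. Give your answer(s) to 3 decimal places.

m = 2.828

The normal equations are: 174·m = 492.
m = 492/174 = 2.82759.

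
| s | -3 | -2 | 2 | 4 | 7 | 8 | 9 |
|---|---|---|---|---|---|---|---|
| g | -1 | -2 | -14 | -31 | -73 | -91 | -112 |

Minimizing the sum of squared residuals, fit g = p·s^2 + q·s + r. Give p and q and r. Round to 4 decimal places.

The normal equations are: 13427·p + 1621·q + 227·r = -19042;  1621·p + 227·q + 25·r = -2392;  227·p + 25·q + 7·r = -324.
Inverting the 3×3 Gram matrix, [p, q, r]ᵀ = [-152971/156426, -251294/78213, -161567/52142]ᵀ.

p = -0.9779, q = -3.2129, r = -3.0986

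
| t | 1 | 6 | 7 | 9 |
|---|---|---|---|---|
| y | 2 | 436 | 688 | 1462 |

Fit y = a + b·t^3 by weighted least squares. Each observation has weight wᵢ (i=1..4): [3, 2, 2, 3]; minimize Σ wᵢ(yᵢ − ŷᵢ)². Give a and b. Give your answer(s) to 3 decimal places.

Compute the Gram sums: Σwᵢ·1 = 10, Σwᵢ·t^3 = 3308, Σwᵢ·t^3·t^3 = 1922936.
For MᵀWy: Σwᵢ·y = 6640, Σwᵢ·t^3·y = 3857720.
det = 10·1922936 − 3308² = 8286496.
a = (6640·1922936 − 3308·3857720)/8286496 = 217415/258953; b = (10·3857720 − 3308·6640)/8286496 = 1038255/517906.

a = 0.840, b = 2.005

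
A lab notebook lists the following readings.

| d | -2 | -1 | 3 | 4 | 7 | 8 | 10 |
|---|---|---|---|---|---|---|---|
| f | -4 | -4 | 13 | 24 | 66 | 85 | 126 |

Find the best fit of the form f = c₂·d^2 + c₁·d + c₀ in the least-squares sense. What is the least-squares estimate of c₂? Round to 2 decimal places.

The normal equations are: 16851·c₂ + 1937·c₁ + 243·c₀ = 21755;  1937·c₂ + 243·c₁ + 29·c₀ = 2549;  243·c₂ + 29·c₁ + 7·c₀ = 306.
(Σd^2·d^2 = 16851, Σd^2·d = 1937, Σd^2 = 243, Σd·d = 243, Σd = 29, Σ1 = 7, Σd^2·f = 21755, Σd·f = 2549, Σf = 306.)
Row-reducing yields c₂ = 307539/294812, c₁ = 745901/294812, c₀ = -439331/147406.

c₂ = 1.04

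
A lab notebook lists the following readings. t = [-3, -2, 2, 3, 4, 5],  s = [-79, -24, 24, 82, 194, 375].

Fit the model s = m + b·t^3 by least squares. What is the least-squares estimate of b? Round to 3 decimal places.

The normal equations are: 6·m + 189·b = 572;  189·m + 21307·b = 64022.
Determinant 6·21307 − 189² = 92121.
m = (572·21307 − 189·64022)/92121 = 87446/92121; b = (6·64022 − 189·572)/92121 = 92008/30707.

b = 2.996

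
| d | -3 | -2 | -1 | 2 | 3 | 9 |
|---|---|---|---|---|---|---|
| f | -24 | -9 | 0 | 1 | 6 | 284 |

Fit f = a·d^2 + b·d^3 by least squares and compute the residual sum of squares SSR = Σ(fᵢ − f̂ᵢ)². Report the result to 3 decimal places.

MᵀM·[a, b]ᵀ = Mᵀf reads: 6756·a + 59048·b = 22810;  59048·a + 533028·b = 207926.
Determinant 6756·533028 − 59048² = 114470864.
a = (22810·533028 − 59048·207926)/114470864 = -14905721/14308858; b = (6756·207926 − 59048·22810)/114470864 = 7232897/14308858.
Residuals: -6986442/7154429, -5646831/7154429, 11069309/7154429, 8034283/7154429, 12358209/7154429, -851420/7154429; SSR = 58876344/7154429.

SSR = 8.229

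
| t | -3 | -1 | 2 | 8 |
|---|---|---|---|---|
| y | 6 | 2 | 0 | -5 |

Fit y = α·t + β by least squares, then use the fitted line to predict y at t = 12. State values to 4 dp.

Sums needed: Σt·t = 78, Σt = 6, Σ1 = 4.
Moment sums: Σt·y = -60, Σy = 3.
Determinant 78·4 − 6² = 276.
α = ((-60)·4 − 6·3)/276 = -43/46; β = (78·3 − 6·(-60))/276 = 99/46.
At t = 12: ŷ = (-43/46)·(12) + (99/46)·(1) = -417/46.

ŷ = -9.0652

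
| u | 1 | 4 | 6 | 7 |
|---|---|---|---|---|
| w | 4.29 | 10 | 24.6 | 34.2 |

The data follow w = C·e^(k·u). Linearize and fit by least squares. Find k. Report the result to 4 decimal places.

k = 0.3517

Taking logs, ln w = k·u + ln C, so regress ln w on u.
Σu = 18.0000, Σ(u)² = 102.0000, Σln w = 10.4938, Σu·ln w = 54.6087.
Equations: 102.0000·k + 18.0000·ln C = 54.6087;  18.0000·k + 4·ln C = 10.4938.
Δ = 102.0000·4 − (18.0000)² = 84.0000; k = (54.6087·4 − 18.0000·10.4938)/84.0000 = 0.35173, ln C = (102.0000·10.4938 − 18.0000·54.6087)/84.0000 = 1.04066.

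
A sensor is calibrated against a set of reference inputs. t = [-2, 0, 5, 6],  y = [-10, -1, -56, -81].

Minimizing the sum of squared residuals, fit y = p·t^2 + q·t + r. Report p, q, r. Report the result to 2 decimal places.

p = -2.24, q = 0.13, r = -0.85

Sums needed: Σt^2·t^2 = 1937, Σt^2·t = 333, Σt^2 = 65, Σt·t = 65, Σt = 9, Σ1 = 4.
For Xᵀy: Σt^2·y = -4356, Σt·y = -746, Σy = -148.
Inverting the 3×3 Gram matrix, [p, q, r]ᵀ = [-20359/9076, 1199/9076, -1919/2269]ᵀ.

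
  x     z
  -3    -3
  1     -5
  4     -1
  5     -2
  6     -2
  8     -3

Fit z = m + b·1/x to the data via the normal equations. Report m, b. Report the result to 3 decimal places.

Normal-equation sums: Σ1 = 6, Σ1/x = 169/120, Σ1/x·1/x = 18101/14400.
And Σz = -16, Σ1/x·z = -643/120.
So MᵀM·[m, b]ᵀ = Mᵀz: [[6, 169/120]; [169/120, 18101/14400]]·[m, b]ᵀ = [-16, -643/120]ᵀ.
Δ = 6·(18101/14400) − (169/120)² = 16009/2880.
m = ((-16)·(18101/14400) − (169/120)·(-643/120))/(16009/2880) = -180949/80045; b = (6·(-643/120) − (169/120)·(-16))/(16009/2880) = -27696/16009.

m = -2.261, b = -1.730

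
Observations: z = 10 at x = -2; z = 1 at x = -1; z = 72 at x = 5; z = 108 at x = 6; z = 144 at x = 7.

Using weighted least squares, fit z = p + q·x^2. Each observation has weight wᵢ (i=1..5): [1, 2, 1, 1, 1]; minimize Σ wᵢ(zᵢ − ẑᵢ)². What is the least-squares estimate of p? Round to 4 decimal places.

p = -1.9816

Compute the Gram sums: Σwᵢ·1 = 6, Σwᵢ·x^2 = 116, Σwᵢ·x^2·x^2 = 4340.
Right-hand side: Σwᵢ·z = 336, Σwᵢ·x^2·z = 12786.
So AᵀWA·[p, q]ᵀ = AᵀWz: [[6, 116]; [116, 4340]]·[p, q]ᵀ = [336, 12786]ᵀ.
Determinant 6·4340 − 116² = 12584.
p = (336·4340 − 116·12786)/12584 = -3117/1573; q = (6·12786 − 116·336)/12584 = 9435/3146.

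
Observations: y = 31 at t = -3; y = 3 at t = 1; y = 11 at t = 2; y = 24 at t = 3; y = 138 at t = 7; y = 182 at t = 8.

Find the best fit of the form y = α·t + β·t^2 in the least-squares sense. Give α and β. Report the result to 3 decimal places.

α = -1.106, β = 2.982

Forming AᵀA = [[136, 864]; [864, 6676]] and Aᵀy = [2426, 18952]ᵀ gives AᵀA·[α, β]ᵀ = Aᵀy.
Eliminating β: 6676·(row 1) − 864·(row 2) gives 161440·α = 6676·2426 − 864·18952 = -178552, so α = -22319/20180.
Then β = (18952 − 864·(-22319/20180))/6676 = 15044/5045.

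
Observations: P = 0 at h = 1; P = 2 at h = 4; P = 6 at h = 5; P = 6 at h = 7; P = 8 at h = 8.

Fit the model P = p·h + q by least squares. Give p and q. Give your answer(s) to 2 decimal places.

p = 1.13, q = -1.27

The normal equations are: 155·p + 25·q = 144;  25·p + 5·q = 22.
(Σh·h = 155, Σh = 25, Σ1 = 5, Σh·P = 144, ΣP = 22.)
Δ = 155·5 − 25² = 150.
p = (144·5 − 25·22)/150 = 17/15; q = (155·22 − 25·144)/150 = -19/15.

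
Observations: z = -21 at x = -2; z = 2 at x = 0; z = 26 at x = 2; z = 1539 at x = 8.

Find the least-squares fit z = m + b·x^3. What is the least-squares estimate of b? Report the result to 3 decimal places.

AᵀA·[m, b]ᵀ = Aᵀz reads: 4·m + 512·b = 1546;  512·m + 262272·b = 788344.
Determinant 4·262272 − 512² = 786944.
m = (1546·262272 − 512·788344)/786944 = 7189/3074; b = (4·788344 − 512·1546)/786944 = 73807/24592.

b = 3.001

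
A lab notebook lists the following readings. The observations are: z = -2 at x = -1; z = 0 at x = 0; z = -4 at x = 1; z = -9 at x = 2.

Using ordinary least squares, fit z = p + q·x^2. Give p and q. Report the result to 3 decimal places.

p = -0.500, q = -2.167

MᵀM·[p, q]ᵀ = Mᵀz reads: 4·p + 6·q = -15;  6·p + 18·q = -42.
Eliminating q: 18·(row 1) − 6·(row 2) gives 36·p = 18·(-15) − 6·(-42) = -18, so p = -1/2.
Then q = ((-42) − 6·(-1/2))/18 = -13/6.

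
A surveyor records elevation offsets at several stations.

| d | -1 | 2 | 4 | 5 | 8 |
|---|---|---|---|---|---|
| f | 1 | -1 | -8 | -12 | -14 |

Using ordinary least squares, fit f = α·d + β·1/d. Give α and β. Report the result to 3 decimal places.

The normal equations are: 110·α + 5·β = -207;  5·α + (2189/1600)·β = -153/20.
(Σd·d = 110, Σd·1/d = 5, Σ1/d·1/d = 2189/1600, Σd·f = -207, Σ1/d·f = -153/20.)
Determinant 110·(2189/1600) − 5² = 20079/160.
α = ((-207)·(2189/1600) − 5·(-153/20))/(20079/160) = -43547/22310; β = (110·(-153/20) − 5·(-207))/(20079/160) = 3440/2231.

α = -1.952, β = 1.542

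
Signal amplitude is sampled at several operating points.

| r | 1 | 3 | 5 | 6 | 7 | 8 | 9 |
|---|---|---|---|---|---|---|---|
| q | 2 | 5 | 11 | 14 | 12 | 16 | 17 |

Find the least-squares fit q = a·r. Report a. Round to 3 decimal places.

Compute the Gram sums: Σr·r = 265.
Moment sums: Σr·q = 521.
a = 521/265 = 1.96604.

a = 1.966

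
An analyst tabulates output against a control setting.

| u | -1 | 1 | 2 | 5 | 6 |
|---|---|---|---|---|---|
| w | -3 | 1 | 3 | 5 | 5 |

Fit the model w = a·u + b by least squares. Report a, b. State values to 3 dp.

a = 1.096, b = -0.651

XᵀX·[a, b]ᵀ = Xᵀw reads: 67·a + 13·b = 65;  13·a + 5·b = 11.
Eliminating b: 5·(row 1) − 13·(row 2) gives 166·a = 5·65 − 13·11 = 182, so a = 91/83.
Then b = (11 − 13·(91/83))/5 = -54/83.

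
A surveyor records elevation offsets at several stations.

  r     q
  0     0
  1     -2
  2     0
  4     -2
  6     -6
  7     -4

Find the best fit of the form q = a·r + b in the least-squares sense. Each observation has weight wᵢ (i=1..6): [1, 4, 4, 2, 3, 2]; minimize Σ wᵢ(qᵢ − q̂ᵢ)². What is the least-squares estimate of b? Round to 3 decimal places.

b = -0.020

Setting ∂/∂a … = 0 gives: 258·a + 52·b = -188;  52·a + 16·b = -38.
(Σwᵢ·r·r = 258, Σwᵢ·r = 52, Σwᵢ·1 = 16, Σwᵢ·r·q = -188, Σwᵢ·q = -38.)
Determinant 258·16 − 52² = 1424.
a = ((-188)·16 − 52·(-38))/1424 = -129/178; b = (258·(-38) − 52·(-188))/1424 = -7/356.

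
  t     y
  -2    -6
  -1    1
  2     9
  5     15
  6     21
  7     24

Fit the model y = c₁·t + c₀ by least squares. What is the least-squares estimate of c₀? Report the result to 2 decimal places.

c₀ = 2.00

From the data, Σt·t = 119, Σt = 17, Σ1 = 6.
For Aᵀy: Σt·y = 398, Σy = 64.
So AᵀA·[c₁, c₀]ᵀ = Aᵀy: [[119, 17]; [17, 6]]·[c₁, c₀]ᵀ = [398, 64]ᵀ.
Eliminating c₀: 6·(row 1) − 17·(row 2) gives 425·c₁ = 6·398 − 17·64 = 1300, so c₁ = 52/17.
Then c₀ = (64 − 17·(52/17))/6 = 2.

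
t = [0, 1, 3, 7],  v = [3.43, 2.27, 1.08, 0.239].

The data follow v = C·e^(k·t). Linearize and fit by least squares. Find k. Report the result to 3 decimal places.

Taking logs, ln v = k·t + ln C, so regress ln v on t.
AᵀA = [[59.0000, 11.0000]; [11.0000, 4]], rhs = [-8.9684, 0.6980]ᵀ  (here Σt = 11.0000, Σ(t)² = 59.0000, Σln v = 0.6980, Σt·ln v = -8.9684).
Solving (det = 115.0000): k = -0.37871, ln C = 1.21595.

k = -0.379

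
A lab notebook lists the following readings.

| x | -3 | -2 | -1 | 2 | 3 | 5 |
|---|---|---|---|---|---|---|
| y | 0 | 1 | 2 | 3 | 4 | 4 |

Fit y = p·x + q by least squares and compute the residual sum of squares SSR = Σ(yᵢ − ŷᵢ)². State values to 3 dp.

The normal equations are: 52·p + 4·q = 34;  4·p + 6·q = 14.
(Σx·x = 52, Σx = 4, Σ1 = 6, Σx·y = 34, Σy = 14.)
Δ = 52·6 − 4² = 296.
p = (34·6 − 4·14)/296 = 1/2; q = (52·14 − 4·34)/296 = 2.
Residuals: -1/2, 0, 1/2, 0, 1/2, -1/2; SSR = 1.

SSR = 1.000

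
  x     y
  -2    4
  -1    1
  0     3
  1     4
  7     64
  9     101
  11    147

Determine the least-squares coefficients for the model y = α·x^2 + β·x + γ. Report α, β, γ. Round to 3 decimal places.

Sums needed: Σx^2·x^2 = 23621, Σx^2·x = 2395, Σx^2 = 257, Σx·x = 257, Σx = 25, Σ1 = 7.
And Σx^2·y = 29125, Σx·y = 2969, Σy = 324.
So AᵀA·[α, β, γ]ᵀ = Aᵀy: [[23621, 2395, 257]; [2395, 257, 25]; [257, 25, 7]]·[α, β, γ]ᵀ = [29125, 2969, 324]ᵀ.
Solving the 3×3 system (Gaussian elimination) gives α = 248819/230006, β = 293337/230006, γ = 4726/2347.

α = 1.082, β = 1.275, γ = 2.014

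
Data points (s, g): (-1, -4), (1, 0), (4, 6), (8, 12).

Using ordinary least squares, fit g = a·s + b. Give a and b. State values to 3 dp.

a = 1.783, b = -1.848

Setting ∂/∂a … = 0 gives: 82·a + 12·b = 124;  12·a + 4·b = 14.
det = 82·4 − 12² = 184.
a = (124·4 − 12·14)/184 = 41/23; b = (82·14 − 12·124)/184 = -85/46.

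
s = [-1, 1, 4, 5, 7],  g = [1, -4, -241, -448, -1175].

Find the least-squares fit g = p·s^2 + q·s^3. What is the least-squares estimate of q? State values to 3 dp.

The normal equations are: 3284·p + 20956·q = -72634;  20956·p + 137372·q = -474454.
(Σs^2·s^2 = 3284, Σs^2·s^3 = 20956, Σs^3·s^3 = 137372, Σs^2·g = -72634, Σs^3·g = -474454.)
Eliminating q: 137372·(row 1) − 20956·(row 2) gives 11975712·p = 137372·(-72634) − 20956·(-474454) = -35219824, so p = -2201239/748482.
Then q = ((-474454) − 20956·(-2201239/748482))/137372 = -1124651/374241.

q = -3.005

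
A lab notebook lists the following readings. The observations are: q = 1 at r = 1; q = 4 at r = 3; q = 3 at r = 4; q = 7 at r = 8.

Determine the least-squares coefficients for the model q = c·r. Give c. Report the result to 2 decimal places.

c = 0.90

Entries of MᵀM: Σr·r = 90.
Right-hand side: Σr·q = 81.
So MᵀM·[c]ᵀ = Mᵀq: [[90]]·[c]ᵀ = [81]ᵀ.
Hence c = 81 / 90 ≈ 0.9.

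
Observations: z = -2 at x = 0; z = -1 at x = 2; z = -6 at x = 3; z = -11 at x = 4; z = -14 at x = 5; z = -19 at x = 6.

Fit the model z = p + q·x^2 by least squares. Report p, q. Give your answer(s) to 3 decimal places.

The normal equations are: 6·p + 90·q = -53;  90·p + 2274·q = -1268.
(Σ1 = 6, Σx^2 = 90, Σx^2·x^2 = 2274, Σz = -53, Σx^2·z = -1268.)
Determinant 6·2274 − 90² = 5544.
p = ((-53)·2274 − 90·(-1268))/5544 = -97/84; q = (6·(-1268) − 90·(-53))/5544 = -43/84.

p = -1.155, q = -0.512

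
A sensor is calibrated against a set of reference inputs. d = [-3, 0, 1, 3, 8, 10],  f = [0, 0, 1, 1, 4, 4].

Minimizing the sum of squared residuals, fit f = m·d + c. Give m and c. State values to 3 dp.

m = 0.361, c = 0.524

Compute the Gram sums: Σd·d = 183, Σd = 19, Σ1 = 6.
Right-hand side: Σd·f = 76, Σf = 10.
Normal equations: [[183, 19]; [19, 6]]·[m, c]ᵀ = [76, 10]ᵀ.
Eliminating c: 6·(row 1) − 19·(row 2) gives 737·m = 6·76 − 19·10 = 266, so m = 266/737.
Then c = (10 − 19·(266/737))/6 = 386/737.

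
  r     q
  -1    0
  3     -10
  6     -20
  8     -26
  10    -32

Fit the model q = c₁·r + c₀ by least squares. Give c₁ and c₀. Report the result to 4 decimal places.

Compute the Gram sums: Σr·r = 210, Σr = 26, Σ1 = 5.
For Aᵀq: Σr·q = -678, Σq = -88.
Eliminating c₀: 5·(row 1) − 26·(row 2) gives 374·c₁ = 5·(-678) − 26·(-88) = -1102, so c₁ = -551/187.
Then c₀ = ((-88) − 26·(-551/187))/5 = -426/187.

c₁ = -2.9465, c₀ = -2.2781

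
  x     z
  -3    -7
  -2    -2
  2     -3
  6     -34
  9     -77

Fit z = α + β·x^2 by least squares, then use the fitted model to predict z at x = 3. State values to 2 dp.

ẑ = -7.33

The normal system AᵀA·[α, β]ᵀ = Aᵀz is [[5, 134]; [134, 7970]]·[α, β]ᵀ = [-123, -7544]ᵀ.
det = 5·7970 − 134² = 21894.
α = ((-123)·7970 − 134·(-7544))/21894 = 373/267; β = (5·(-7544) − 134·(-123))/21894 = -259/267.
At x = 3: ẑ = (373/267)·(1) + (-259/267)·(9) = -22/3.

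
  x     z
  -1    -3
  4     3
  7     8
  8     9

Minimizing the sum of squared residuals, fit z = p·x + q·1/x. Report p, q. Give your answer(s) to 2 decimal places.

Normal-equation sums: Σx·x = 130, Σx·1/x = 4, Σ1/x·1/x = 3445/3136.
Moment sums: Σx·z = 143, Σ1/x·z = 337/56.
Normal equations: [[130, 4]; [4, 3445/3136]]·[p, q]ᵀ = [143, 337/56]ᵀ.
det = 130·(3445/3136) − 4² = 198837/1568.
p = (143·(3445/3136) − 4·(337/56))/(198837/1568) = 139049/132558; q = (130·(337/56) − 4·143)/(198837/1568) = 109928/66279.

p = 1.05, q = 1.66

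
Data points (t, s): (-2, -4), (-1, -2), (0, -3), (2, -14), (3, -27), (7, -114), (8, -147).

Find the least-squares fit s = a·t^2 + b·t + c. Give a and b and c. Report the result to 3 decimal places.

Compute the Gram sums: Σt^2·t^2 = 6611, Σt^2·t = 881, Σt^2 = 131, Σt·t = 131, Σt = 17, Σ1 = 7.
Moment sums: Σt^2·s = -15311, Σt·s = -2073, Σs = -311.
AᵀA·[a, b, c]ᵀ = Aᵀs becomes [[6611, 881, 131]; [881, 131, 17]; [131, 17, 7]]·[a, b, c]ᵀ = [-15311, -2073, -311]ᵀ.
Inverting the 3×3 Gram matrix, [a, b, c]ᵀ = [-48029/24654, -60787/24654, -1164/587]ᵀ.

a = -1.948, b = -2.466, c = -1.983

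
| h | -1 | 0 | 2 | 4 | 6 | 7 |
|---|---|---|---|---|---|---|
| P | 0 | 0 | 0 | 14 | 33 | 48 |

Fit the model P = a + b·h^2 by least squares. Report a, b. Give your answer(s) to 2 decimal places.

a = -1.74, b = 0.99

Sums needed: Σ1 = 6, Σh^2 = 106, Σh^2·h^2 = 3970.
Moment sums: ΣP = 95, Σh^2·P = 3764.
Normal equations: [[6, 106]; [106, 3970]]·[a, b]ᵀ = [95, 3764]ᵀ.
Eliminating b: 3970·(row 1) − 106·(row 2) gives 12584·a = 3970·95 − 106·3764 = -21834, so a = -10917/6292.
Then b = (3764 − 106·(-10917/6292))/3970 = 6257/6292.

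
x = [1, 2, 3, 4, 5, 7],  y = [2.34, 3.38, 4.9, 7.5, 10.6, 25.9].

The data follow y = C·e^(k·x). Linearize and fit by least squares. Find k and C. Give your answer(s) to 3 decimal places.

k = 0.399, C = 1.519

With ln yᵢ as the transformed response and xᵢ as the regressor:
Σx = 22.0000, Σ(x)² = 104.0000, Σln y = 11.2873, Σx·ln y = 50.6972.
Normal system: [[104.0000, 22.0000]; [22.0000, 6]]·[k, ln C]ᵀ = [50.6972, 11.2873]ᵀ.
Slope k = (n·Σx·ln y − Σx·Σln y)/(n·Σ(x)² − (Σx)²) = (6·50.6972 − 22.0000·11.2873)/140.0000 = 0.39902; ln C = (Σln y − k·Σx)/n = 0.41812, so C = exp(0.41812) = 1.51911.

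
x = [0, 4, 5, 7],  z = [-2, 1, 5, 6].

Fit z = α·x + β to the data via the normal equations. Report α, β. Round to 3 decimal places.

α = 1.192, β = -2.269

MᵀM·[α, β]ᵀ = Mᵀz reads: 90·α + 16·β = 71;  16·α + 4·β = 10.
det = 90·4 − 16² = 104.
α = (71·4 − 16·10)/104 = 31/26; β = (90·10 − 16·71)/104 = -59/26.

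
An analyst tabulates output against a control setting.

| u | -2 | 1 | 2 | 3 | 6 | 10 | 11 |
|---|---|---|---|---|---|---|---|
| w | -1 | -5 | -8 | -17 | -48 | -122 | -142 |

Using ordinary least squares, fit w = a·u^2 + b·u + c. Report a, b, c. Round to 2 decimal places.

Sums needed: Σu^2·u^2 = 26051, Σu^2·u = 2575, Σu^2 = 275, Σu·u = 275, Σu = 31, Σ1 = 7.
And Σu^2·w = -31304, Σu·w = -3140, Σw = -343.
Normal equations: [[26051, 2575, 275]; [2575, 275, 31]; [275, 31, 7]]·[a, b, c]ᵀ = [-31304, -3140, -343]ᵀ.
Row-reducing yields a = -223457/225708, b = -227317/112854, c = -12745/10748.

a = -0.99, b = -2.01, c = -1.19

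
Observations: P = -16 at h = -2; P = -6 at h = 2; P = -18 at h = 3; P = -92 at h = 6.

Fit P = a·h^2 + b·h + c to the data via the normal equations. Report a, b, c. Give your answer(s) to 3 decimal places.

From the data, Σh^2·h^2 = 1409, Σh^2·h = 243, Σh^2 = 53, Σh·h = 53, Σh = 9, Σ1 = 4.
Moment sums: Σh^2·P = -3562, Σh·P = -586, ΣP = -132.
AᵀA·[a, b, c]ᵀ = AᵀP becomes [[1409, 243, 53]; [243, 53, 9]; [53, 9, 4]]·[a, b, c]ᵀ = [-3562, -586, -132]ᵀ.
Row-reducing yields a = -5903/1958, b = 457/178, c = 1145/979.

a = -3.015, b = 2.567, c = 1.170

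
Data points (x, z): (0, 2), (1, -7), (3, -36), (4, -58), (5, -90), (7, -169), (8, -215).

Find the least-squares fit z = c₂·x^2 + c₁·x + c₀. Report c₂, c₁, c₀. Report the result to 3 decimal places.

Compute the Gram sums: Σx^2·x^2 = 7460, Σx^2·x = 1072, Σx^2 = 164, Σx·x = 164, Σx = 28, Σ1 = 7.
For Mᵀz: Σx^2·z = -25550, Σx·z = -3700, Σz = -573.
Normal equations: [[7460, 1072, 164]; [1072, 164, 28]; [164, 28, 7]]·[c₂, c₁, c₀]ᵀ = [-25550, -3700, -573]ᵀ.
Solving the 3×3 system (Gaussian elimination) gives c₂ = -1005/338, c₁ = -556/169, c₀ = 163/169.

c₂ = -2.973, c₁ = -3.290, c₀ = 0.964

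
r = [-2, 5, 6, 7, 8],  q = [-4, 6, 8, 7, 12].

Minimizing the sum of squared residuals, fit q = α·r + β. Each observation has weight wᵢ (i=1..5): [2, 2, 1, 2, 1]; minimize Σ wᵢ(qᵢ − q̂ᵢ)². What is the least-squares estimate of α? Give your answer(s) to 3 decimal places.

The normal system AᵀWA·[α, β]ᵀ = AᵀWq is [[256, 34]; [34, 8]]·[α, β]ᵀ = [318, 38]ᵀ.
det = 256·8 − 34² = 892.
α = (318·8 − 34·38)/892 = 313/223; β = (256·38 − 34·318)/892 = -271/223.

α = 1.404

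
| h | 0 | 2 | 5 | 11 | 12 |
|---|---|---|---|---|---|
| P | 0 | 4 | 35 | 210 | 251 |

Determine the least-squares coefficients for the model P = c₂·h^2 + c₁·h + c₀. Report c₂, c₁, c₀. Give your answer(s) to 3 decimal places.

c₂ = 1.976, c₁ = -2.784, c₀ = 0.488

AᵀA·[c₂, c₁, c₀]ᵀ = AᵀP reads: 36018·c₂ + 3192·c₁ + 294·c₀ = 62445;  3192·c₂ + 294·c₁ + 30·c₀ = 5505;  294·c₂ + 30·c₁ + 5·c₀ = 500.
(Σh^2·h^2 = 36018, Σh^2·h = 3192, Σh^2 = 294, Σh·h = 294, Σh = 30, Σ1 = 5, Σh^2·P = 62445, Σh·P = 5505, ΣP = 500.)
Solving the 3×3 system (Gaussian elimination) gives c₂ = 52775/26702, c₁ = -74335/26702, c₀ = 6520/13351.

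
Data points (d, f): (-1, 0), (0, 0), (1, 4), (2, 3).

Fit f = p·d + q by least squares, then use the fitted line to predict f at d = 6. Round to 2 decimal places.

f̂ = 8.90

Forming MᵀM = [[6, 2]; [2, 4]] and Mᵀf = [10, 7]ᵀ gives MᵀM·[p, q]ᵀ = Mᵀf.
Determinant 6·4 − 2² = 20.
p = (10·4 − 2·7)/20 = 13/10; q = (6·7 − 2·10)/20 = 11/10.
At d = 6: f̂ = (13/10)·(6) + (11/10)·(1) = 89/10.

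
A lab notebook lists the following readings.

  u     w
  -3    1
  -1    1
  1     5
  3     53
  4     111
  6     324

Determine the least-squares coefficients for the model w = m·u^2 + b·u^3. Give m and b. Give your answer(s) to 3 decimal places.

The normal equations are: 1716·m + 8800·b = 13932;  8800·m + 52212·b = 78496.
(Σu^2·u^2 = 1716, Σu^2·u^3 = 8800, Σu^3·u^3 = 52212, Σu^2·w = 13932, Σu^3·w = 78496.)
Δ = 1716·52212 − 8800² = 12155792.
m = (13932·52212 − 8800·78496)/12155792 = 2290799/759737; b = (1716·78496 − 8800·13932)/12155792 = 68736/69067.

m = 3.015, b = 0.995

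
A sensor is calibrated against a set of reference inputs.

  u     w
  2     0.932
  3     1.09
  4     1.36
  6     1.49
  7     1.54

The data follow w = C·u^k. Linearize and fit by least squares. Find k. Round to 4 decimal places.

Taking logs, ln w = k·ln u + ln C, so regress ln w on ln u.
Σln u = 6.9157, Σ(ln u)² = 10.6062, Σln w = 1.1538, Σln u·ln w = 2.0268.
Normal system: [[10.6062, 6.9157]; [6.9157, 5]]·[k, ln C]ᵀ = [2.0268, 1.1538]ᵀ.
Slope k = (n·Σln u·ln w − Σln u·Σln w)/(n·Σ(ln u)² − (Σln u)²) = (5·2.0268 − 6.9157·1.1538)/5.2037 = 0.41411; ln C = (Σln w − k·Σln u)/n = -0.34201.

k = 0.4141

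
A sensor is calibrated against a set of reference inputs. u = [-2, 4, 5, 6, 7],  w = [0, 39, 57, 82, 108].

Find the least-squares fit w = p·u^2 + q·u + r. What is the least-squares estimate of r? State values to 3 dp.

Compute the Gram sums: Σu^2·u^2 = 4594, Σu^2·u = 740, Σu^2 = 130, Σu·u = 130, Σu = 20, Σ1 = 5.
For Xᵀw: Σu^2·w = 10293, Σu·w = 1689, Σw = 286.
So XᵀX·[p, q, r]ᵀ = Xᵀw: [[4594, 740, 130]; [740, 130, 20]; [130, 20, 5]]·[p, q, r]ᵀ = [10293, 1689, 286]ᵀ.
Solving the 3×3 system (Gaussian elimination) gives p = 153/82, q = 1103/410, r = -85/41.

r = -2.073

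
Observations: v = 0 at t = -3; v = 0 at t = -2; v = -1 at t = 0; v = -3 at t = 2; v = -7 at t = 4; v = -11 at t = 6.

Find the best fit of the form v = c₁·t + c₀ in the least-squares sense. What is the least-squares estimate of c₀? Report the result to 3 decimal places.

c₀ = -2.241

XᵀX·[c₁, c₀]ᵀ = Xᵀv reads: 69·c₁ + 7·c₀ = -100;  7·c₁ + 6·c₀ = -22.
det = 69·6 − 7² = 365.
c₁ = ((-100)·6 − 7·(-22))/365 = -446/365; c₀ = (69·(-22) − 7·(-100))/365 = -818/365.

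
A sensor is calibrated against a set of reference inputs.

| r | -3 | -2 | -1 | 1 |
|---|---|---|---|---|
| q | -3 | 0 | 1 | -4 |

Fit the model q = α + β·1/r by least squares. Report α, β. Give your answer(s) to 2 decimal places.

α = -2.00, β = -2.40

Forming MᵀM = [[4, -5/6]; [-5/6, 85/36]] and Mᵀq = [-6, -4]ᵀ gives MᵀM·[α, β]ᵀ = Mᵀq.
Eliminating β: (85/36)·(row 1) − (-5/6)·(row 2) gives (35/4)·α = (85/36)·(-6) − (-5/6)·(-4) = -35/2, so α = -2.
Then β = ((-4) − (-5/6)·(-2))/(85/36) = -12/5.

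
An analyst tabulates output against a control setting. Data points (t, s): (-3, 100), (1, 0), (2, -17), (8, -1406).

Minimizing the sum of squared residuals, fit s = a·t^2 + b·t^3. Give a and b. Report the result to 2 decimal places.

a = 2.07, b = -3.00

Setting ∂/∂a … = 0 gives: 4194·a + 32558·b = -89152;  32558·a + 262938·b = -722708.
(Σt^2·t^2 = 4194, Σt^2·t^3 = 32558, Σt^3·t^3 = 262938, Σt^2·s = -89152, Σt^3·s = -722708.)
Determinant 4194·262938 − 32558² = 42738608.
a = ((-89152)·262938 − 32558·(-722708))/42738608 = 11059811/5342326; b = (4194·(-722708) − 32558·(-89152))/42738608 = -16053317/5342326.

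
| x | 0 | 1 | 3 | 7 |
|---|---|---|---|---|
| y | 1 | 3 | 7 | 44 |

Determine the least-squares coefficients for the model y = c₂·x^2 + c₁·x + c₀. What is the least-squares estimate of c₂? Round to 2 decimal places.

c₂ = 1.01

The normal system MᵀM·[c₂, c₁, c₀]ᵀ = Mᵀy is [[2483, 371, 59]; [371, 59, 11]; [59, 11, 4]]·[c₂, c₁, c₀]ᵀ = [2222, 332, 55]ᵀ.
Solving the 3×3 system (Gaussian elimination) gives c₂ = 377/372, c₁ = -1993/1860, c₀ = 271/155.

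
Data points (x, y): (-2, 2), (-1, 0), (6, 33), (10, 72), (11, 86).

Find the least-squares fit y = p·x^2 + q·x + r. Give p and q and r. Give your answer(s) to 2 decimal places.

p = 0.52, q = 1.86, r = 2.64

With design matrix A, AᵀA = [[25954, 2538, 262]; [2538, 262, 24]; [262, 24, 5]] and Aᵀy = [18802, 1860, 193]ᵀ.
Solving the 3×3 system (Gaussian elimination) gives p = 25042/48511, q = 90096/48511, r = 127863/48511.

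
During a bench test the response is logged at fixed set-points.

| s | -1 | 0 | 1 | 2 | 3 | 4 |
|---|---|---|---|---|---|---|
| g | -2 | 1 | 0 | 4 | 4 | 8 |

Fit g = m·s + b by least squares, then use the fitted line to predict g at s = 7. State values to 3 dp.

Entries of MᵀM: Σs·s = 31, Σs = 9, Σ1 = 6.
For Mᵀg: Σs·g = 54, Σg = 15.
So MᵀM·[m, b]ᵀ = Mᵀg: [[31, 9]; [9, 6]]·[m, b]ᵀ = [54, 15]ᵀ.
Determinant 31·6 − 9² = 105.
m = (54·6 − 9·15)/105 = 9/5; b = (31·15 − 9·54)/105 = -1/5.
At s = 7: ĝ = (9/5)·(7) + (-1/5)·(1) = 62/5.

ĝ = 12.400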